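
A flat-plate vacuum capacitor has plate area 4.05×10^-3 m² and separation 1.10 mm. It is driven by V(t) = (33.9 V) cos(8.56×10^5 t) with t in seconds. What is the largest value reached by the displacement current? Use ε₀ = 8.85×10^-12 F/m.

9.46×10^-4 A

(dE/dt)_max = V₀ω/d = 2.638×10^10 V/(m·s); ω = 8.56×10^5 rad/s.
I_d,max = ε₀ A (dE/dt)_max = (8.85×10^-12)(4.05×10^-3)(2.638×10^10) = 9.46×10^-4 A.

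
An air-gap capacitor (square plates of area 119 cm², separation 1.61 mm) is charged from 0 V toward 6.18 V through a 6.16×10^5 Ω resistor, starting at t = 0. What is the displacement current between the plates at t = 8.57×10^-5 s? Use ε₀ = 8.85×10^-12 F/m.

1.20×10^-6 A

C = ε₀A/d = (8.85×10^-12)(0.0119)/(1.61×10^-3) = 6.541×10^-11 F, so τ = RC = 4.029×10^-5 s.
The conduction current is I(t) = (V₀/R) e^(−t/τ), and the displacement current between the plates equals it.
t/τ = 2.127; I_d = (6.18/6.16×10^5) · e^(−2.127) = (1.003×10^-5)(0.1192) = 1.20×10^-6 A.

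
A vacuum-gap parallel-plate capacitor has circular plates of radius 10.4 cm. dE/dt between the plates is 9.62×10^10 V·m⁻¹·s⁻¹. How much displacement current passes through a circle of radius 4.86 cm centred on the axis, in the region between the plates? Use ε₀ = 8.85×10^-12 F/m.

6.32×10^-3 A

I_d = ε₀ dΦ_E/dt = ε₀ πR² (dE/dt) = (8.85×10^-12)(0.03398)(9.62×10^10) = 0.02893 A through the full plate area.
Through an area πr² the displacement current is I_d·(πr²/πR²) = I_d (r/R)² = 6.32×10^-3 A.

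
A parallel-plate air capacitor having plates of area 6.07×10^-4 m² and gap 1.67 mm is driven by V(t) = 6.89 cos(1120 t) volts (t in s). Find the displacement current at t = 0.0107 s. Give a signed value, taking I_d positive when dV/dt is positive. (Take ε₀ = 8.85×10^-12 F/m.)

1.37×10^-8 A

C = ε₀A/d = (8.85×10^-12)(6.07×10^-4)/(1.67×10^-3) = 3.217×10^-12 F. dV/dt = V₀ω·−sin(ωt); at ωt = 11.984 rad this factor is 0.5500.
I_d = C dV/dt = (3.217×10^-12)(6.89)(1120)(0.5500) = 1.37×10^-8 A.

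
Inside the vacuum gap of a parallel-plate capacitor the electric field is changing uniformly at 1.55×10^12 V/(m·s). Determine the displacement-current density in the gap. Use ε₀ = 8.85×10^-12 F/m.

J_d = ε₀ ∂E/∂t, so J_d = 13.7 A/m².

13.7 A/m²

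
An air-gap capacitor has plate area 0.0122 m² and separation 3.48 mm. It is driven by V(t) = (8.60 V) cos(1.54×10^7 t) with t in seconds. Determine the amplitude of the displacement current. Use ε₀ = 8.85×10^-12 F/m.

C = ε₀A/d = (8.85×10^-12)(0.0122)/(3.48×10^-3) = 3.103×10^-11 F; ω = 1.54×10^7 rad/s.
I_d = C dV/dt, so |I_d|_max = C V₀ ω = (3.103×10^-11)(8.60)(1.54×10^7) = 4.11×10^-3 A.

4.11×10^-3 A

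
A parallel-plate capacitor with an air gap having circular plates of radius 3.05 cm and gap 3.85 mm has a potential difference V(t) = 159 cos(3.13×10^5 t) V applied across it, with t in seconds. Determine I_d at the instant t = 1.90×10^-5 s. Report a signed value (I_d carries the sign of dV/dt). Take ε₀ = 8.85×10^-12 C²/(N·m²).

dV/dt = (159)(3.13×10^5)·−sin(5.947) = 1.642×10^7 V/s.
I_d = C dV/dt with C = ε₀A/d = (8.85×10^-12)(2.922×10^-3)/(3.85×10^-3) = 6.717×10^-12 F, so I_d = (6.717×10^-12)(1.642×10^7) = 1.10×10^-4 A.

1.10×10^-4 A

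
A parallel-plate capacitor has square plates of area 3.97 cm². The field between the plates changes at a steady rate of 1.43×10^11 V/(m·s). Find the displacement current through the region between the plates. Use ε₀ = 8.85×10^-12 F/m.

5.02×10^-4 A

I_d = ε₀ A (dE/dt) = (8.85×10^-12)(3.97×10^-4 m²)(1.43×10^11) = 5.02×10^-4 A.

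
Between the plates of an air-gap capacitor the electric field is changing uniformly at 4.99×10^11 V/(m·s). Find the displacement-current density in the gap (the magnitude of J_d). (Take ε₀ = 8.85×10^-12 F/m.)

4.42 A/m²

The displacement-current density is ε₀ ∂E/∂t = (8.85×10^-12)(4.99×10^11) = 4.42 A/m².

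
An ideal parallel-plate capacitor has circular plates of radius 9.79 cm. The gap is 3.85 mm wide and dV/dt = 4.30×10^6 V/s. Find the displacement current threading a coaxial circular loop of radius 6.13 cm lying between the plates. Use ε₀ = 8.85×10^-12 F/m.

1.17×10^-4 A

With E = V/d, dE/dt = 1.117×10^9 V/(m·s) and πR² = 0.03011 m², giving I_d = ε₀ πR² dE/dt = 2.977×10^-4 A.
Through an area πr² the displacement current is I_d·(πr²/πR²) = I_d (r/R)² = 1.17×10^-4 A.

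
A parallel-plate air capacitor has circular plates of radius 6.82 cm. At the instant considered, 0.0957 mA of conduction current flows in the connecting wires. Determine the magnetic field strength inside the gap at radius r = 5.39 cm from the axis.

2.22×10^-10 T

No conduction current crosses the gap, so I_d there equals the 9.57×10^-5 A in the leads.
For r < R the Ampère–Maxwell law gives B(2πr) = μ₀ I_d (r²/R²), so B = μ₀ I_d r/(2πR²) = (4π×10^-7)(9.57×10^-5)(0.0539)/(2π·0.0682²) = 2.22×10^-10 T.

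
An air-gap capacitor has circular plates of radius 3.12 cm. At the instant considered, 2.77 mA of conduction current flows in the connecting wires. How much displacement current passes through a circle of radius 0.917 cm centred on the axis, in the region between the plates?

No conduction current crosses the gap, so I_d there equals the 2.77×10^-3 A in the leads.
Through an area πr² the displacement current is I_d·(πr²/πR²) = I_d (r/R)² = 2.39×10^-4 A.

2.39×10^-4 A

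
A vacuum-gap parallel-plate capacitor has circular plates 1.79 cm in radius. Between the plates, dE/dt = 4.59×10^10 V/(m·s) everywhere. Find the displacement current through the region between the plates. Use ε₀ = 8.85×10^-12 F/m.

4.09×10^-4 A

With a uniform field, Φ_E = EA, so I_d = ε₀ A dE/dt = 4.09×10^-4 A.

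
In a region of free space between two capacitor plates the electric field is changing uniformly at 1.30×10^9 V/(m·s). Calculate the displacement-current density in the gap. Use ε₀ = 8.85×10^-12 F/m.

J_d = ε₀ dE/dt = (8.85×10^-12)(1.30×10^9) = 0.0115 A/m².

0.0115 A/m²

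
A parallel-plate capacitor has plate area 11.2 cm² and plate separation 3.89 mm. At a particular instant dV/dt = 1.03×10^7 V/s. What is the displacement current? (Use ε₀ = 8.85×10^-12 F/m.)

E = V/d so dE/dt = (dV/dt)/d = 2.648×10^9 V/(m·s), and I_d = ε₀ A dE/dt = (8.85×10^-12)(1.12×10^-3)(2.648×10^9) = 2.62×10^-5 A.

2.62×10^-5 A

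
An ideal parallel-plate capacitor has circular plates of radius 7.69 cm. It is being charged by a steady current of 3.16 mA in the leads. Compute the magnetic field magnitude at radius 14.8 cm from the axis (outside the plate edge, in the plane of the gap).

By continuity the displacement current in the gap matches the conduction current: I_d = 3.16×10^-3 A.
For r ≥ R the full I_d is enclosed: B = μ₀ I_d/(2πr) = (4π×10^-7)(3.16×10^-3)/(2π·0.148) = 4.27×10^-9 T.

4.27×10^-9 T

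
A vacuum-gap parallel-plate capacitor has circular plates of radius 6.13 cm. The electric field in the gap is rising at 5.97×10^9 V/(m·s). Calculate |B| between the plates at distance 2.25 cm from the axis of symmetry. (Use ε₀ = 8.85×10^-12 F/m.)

Total displacement current: I_d = ε₀(πR²)(dE/dt) = (8.85×10^-12)(0.01181)(5.97×10^9) = 6.240×10^-4 A.
For r < R the Ampère–Maxwell law gives B(2πr) = μ₀ I_d (r²/R²), so B = μ₀ I_d r/(2πR²) = (4π×10^-7)(6.240×10^-4)(0.0225)/(2π·0.0613²) = 7.47×10^-10 T.

7.47×10^-10 T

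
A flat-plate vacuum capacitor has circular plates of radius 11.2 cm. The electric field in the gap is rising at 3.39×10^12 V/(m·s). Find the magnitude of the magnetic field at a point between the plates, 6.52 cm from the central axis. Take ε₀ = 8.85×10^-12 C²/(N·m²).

1.23×10^-6 T

Through the whole plate area (πR² = 0.03941 m²), I_d = ε₀ πR² dE/dt = 1.182 A.
For r < R the Ampère–Maxwell law gives B(2πr) = μ₀ I_d (r²/R²), so B = μ₀ I_d r/(2πR²) = (4π×10^-7)(1.182)(0.0652)/(2π·0.112²) = 1.23×10^-6 T.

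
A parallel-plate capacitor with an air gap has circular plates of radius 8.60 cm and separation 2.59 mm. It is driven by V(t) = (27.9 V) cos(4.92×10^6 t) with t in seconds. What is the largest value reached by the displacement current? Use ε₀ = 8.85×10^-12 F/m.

0.0109 A

C = ε₀A/d = (8.85×10^-12)(0.02324)/(2.59×10^-3) = 7.941×10^-11 F; ω = 4.92×10^6 rad/s.
I_d = C dV/dt, so |I_d|_max = C V₀ ω = (7.941×10^-11)(27.9)(4.92×10^6) = 0.0109 A.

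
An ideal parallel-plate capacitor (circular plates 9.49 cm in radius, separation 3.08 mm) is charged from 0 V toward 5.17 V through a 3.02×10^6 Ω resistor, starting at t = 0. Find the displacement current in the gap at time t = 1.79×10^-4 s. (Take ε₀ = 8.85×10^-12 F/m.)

8.26×10^-7 A

C = ε₀A/d = (8.85×10^-12)(0.02829)/(3.08×10^-3) = 8.129×10^-11 F, so τ = RC = 2.455×10^-4 s.
The conduction current is I(t) = (V₀/R) e^(−t/τ), and the displacement current between the plates equals it.
t/τ = 0.7291; I_d = (5.17/3.02×10^6) · e^(−0.7291) = (1.712×10^-6)(0.4823) = 8.26×10^-7 A.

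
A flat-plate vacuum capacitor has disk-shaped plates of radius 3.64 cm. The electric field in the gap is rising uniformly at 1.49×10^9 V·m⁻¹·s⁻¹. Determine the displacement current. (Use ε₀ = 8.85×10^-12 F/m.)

The displacement current is ε₀ times dΦ_E/dt = ε₀ A dE/dt = (8.85×10^-12)(4.162×10^-3)(1.49×10^9) = 5.49×10^-5 A.

5.49×10^-5 A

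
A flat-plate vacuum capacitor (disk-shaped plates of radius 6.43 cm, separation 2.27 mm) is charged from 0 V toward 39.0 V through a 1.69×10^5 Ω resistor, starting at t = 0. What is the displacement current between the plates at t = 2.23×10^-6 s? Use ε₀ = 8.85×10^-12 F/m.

1.78×10^-4 A

C = ε₀A/d = (8.85×10^-12)(0.01299)/(2.27×10^-3) = 5.064×10^-11 F and τ = RC = 8.558×10^-6 s. I_d in the gap equals the RC charging current.
I_d(t) = (V₀/R) e^(−t/τ) = 2.308×10^-4 · e^(−0.2606) = 1.78×10^-4 A.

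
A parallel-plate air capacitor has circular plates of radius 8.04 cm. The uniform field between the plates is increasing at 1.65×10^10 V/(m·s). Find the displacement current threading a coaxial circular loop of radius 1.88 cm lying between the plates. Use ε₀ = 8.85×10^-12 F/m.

1.62×10^-4 A

Through the whole plate area (πR² = 0.02031 m²), I_d = ε₀ πR² dE/dt = 2.966×10^-3 A.
The field is uniform, so I_d,enc = I_d (r/R)² = (2.966×10^-3)(1.88/8.04)² = 1.62×10^-4 A.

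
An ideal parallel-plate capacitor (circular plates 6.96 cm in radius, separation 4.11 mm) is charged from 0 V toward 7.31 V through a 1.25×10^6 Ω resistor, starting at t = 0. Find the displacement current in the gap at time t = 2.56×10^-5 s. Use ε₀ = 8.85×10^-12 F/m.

With C = ε₀A/d = (8.85×10^-12)(0.01522)/(4.11×10^-3) = 3.277×10^-11 F, the time constant is τ = RC = 4.096×10^-5 s, so t/τ = 0.6250 and e^(−t/τ) = 0.5353.
I_d = I_cond = (V₀/R) e^(−t/τ) = (5.848×10^-6)(0.5353) = 3.13×10^-6 A.

3.13×10^-6 A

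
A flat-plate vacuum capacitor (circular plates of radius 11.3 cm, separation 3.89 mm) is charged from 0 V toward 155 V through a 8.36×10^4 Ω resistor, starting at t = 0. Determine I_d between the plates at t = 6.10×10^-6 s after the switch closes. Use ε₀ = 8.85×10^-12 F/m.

8.33×10^-4 A

With C = ε₀A/d = (8.85×10^-12)(0.04011)/(3.89×10^-3) = 9.125×10^-11 F, the time constant is τ = RC = 7.628×10^-6 s, so t/τ = 0.7997 and e^(−t/τ) = 0.4495.
I_d = I_cond = (V₀/R) e^(−t/τ) = (1.854×10^-3)(0.4495) = 8.33×10^-4 A.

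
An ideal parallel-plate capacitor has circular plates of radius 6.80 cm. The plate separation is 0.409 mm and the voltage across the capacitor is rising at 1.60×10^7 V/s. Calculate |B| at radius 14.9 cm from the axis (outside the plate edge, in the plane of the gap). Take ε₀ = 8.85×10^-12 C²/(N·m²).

6.75×10^-9 T

I_d = C dV/dt with C = ε₀πR²/d = 3.144×10^-10 F, so I_d = (3.144×10^-10)(1.60×10^7) = 5.030×10^-3 A.
For r ≥ R the full I_d is enclosed: B = μ₀ I_d/(2πr) = (4π×10^-7)(5.030×10^-3)/(2π·0.149) = 6.75×10^-9 T.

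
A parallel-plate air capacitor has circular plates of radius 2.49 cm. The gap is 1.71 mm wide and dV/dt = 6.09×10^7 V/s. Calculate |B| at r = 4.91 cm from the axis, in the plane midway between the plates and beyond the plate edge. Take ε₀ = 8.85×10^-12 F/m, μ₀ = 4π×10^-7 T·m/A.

2.50×10^-9 T

I_d = C dV/dt with C = ε₀πR²/d = 1.008×10^-11 F, so I_d = (1.008×10^-11)(6.09×10^7) = 6.139×10^-4 A.
For r ≥ R the full I_d is enclosed: B = μ₀ I_d/(2πr) = (4π×10^-7)(6.139×10^-4)/(2π·0.0491) = 2.50×10^-9 T.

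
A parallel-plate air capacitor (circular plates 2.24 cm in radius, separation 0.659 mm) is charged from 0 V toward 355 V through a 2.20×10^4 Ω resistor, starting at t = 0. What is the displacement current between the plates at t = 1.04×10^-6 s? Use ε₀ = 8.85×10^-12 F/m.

1.73×10^-3 A

C = ε₀A/d = (8.85×10^-12)(1.576×10^-3)/(6.59×10^-4) = 2.116×10^-11 F and τ = RC = 4.655×10^-7 s. I_d in the gap equals the RC charging current.
I_d(t) = (V₀/R) e^(−t/τ) = 0.01614 · e^(−2.234) = 1.73×10^-3 A.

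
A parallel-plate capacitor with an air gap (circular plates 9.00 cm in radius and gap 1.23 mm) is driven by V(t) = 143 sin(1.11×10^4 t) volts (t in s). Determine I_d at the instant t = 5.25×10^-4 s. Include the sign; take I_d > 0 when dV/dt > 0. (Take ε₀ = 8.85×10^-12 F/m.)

dV/dt = (143)(1.11×10^4)·cos(5.8275) = 1.425×10^6 V/s.
I_d = C dV/dt with C = ε₀A/d = (8.85×10^-12)(0.02545)/(1.23×10^-3) = 1.831×10^-10 F, so I_d = (1.831×10^-10)(1.425×10^6) = 2.61×10^-4 A.

2.61×10^-4 A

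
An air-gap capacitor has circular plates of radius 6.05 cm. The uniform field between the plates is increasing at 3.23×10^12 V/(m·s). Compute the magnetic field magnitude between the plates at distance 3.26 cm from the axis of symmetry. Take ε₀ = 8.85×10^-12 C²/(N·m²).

5.86×10^-7 T

Through the whole plate area (πR² = 0.01150 m²), I_d = ε₀ πR² dE/dt = 0.3287 A.
For r < R the Ampère–Maxwell law gives B(2πr) = μ₀ I_d (r²/R²), so B = μ₀ I_d r/(2πR²) = (4π×10^-7)(0.3287)(0.0326)/(2π·0.0605²) = 5.86×10^-7 T.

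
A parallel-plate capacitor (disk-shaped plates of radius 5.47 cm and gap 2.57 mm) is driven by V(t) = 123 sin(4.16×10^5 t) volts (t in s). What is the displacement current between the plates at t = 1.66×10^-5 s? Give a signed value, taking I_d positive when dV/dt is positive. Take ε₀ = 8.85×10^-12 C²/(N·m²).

dE/dt = (V₀ω/d)·cos(ωt) with ωt = 6.9056 rad: (123)(4.16×10^5)(0.8125)/(2.57×10^-3) = 1.618×10^10 V/(m·s).
I_d = ε₀ A dE/dt = (8.85×10^-12)(9.400×10^-3)(1.618×10^10) = 1.35×10^-3 A.

1.35×10^-3 A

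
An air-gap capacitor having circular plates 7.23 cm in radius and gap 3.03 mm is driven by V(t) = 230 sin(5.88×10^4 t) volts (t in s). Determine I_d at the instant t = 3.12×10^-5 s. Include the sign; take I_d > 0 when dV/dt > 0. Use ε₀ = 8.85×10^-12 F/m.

-1.69×10^-4 A

C = ε₀A/d = (8.85×10^-12)(0.01642)/(3.03×10^-3) = 4.796×10^-11 F. dV/dt = V₀ω·cos(ωt); at ωt = 1.83456 rad this factor is -0.2607.
I_d = C dV/dt = (4.796×10^-11)(230)(5.88×10^4)(-0.2607) = -1.69×10^-4 A.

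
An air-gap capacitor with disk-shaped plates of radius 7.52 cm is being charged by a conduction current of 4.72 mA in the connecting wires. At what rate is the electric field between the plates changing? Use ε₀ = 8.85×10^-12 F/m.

3.00×10^10 V/(m·s)

By continuity, I_d in the gap equals the 4.72 mA flowing in the wire.
Inverting I_d = ε₀ A dE/dt gives dE/dt = 4.72×10^-3 / (8.85×10^-12 · 0.01777) = 3.00×10^10 V/(m·s).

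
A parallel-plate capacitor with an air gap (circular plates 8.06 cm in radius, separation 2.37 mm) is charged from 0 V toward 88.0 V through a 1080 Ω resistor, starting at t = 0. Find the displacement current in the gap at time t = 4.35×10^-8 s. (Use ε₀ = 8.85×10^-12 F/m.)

With C = ε₀A/d = (8.85×10^-12)(0.02041)/(2.37×10^-3) = 7.621×10^-11 F, the time constant is τ = RC = 8.231×10^-8 s, so t/τ = 0.5285 and e^(−t/τ) = 0.5895.
I_d = I_cond = (V₀/R) e^(−t/τ) = (0.08148)(0.5895) = 0.0480 A.

0.0480 A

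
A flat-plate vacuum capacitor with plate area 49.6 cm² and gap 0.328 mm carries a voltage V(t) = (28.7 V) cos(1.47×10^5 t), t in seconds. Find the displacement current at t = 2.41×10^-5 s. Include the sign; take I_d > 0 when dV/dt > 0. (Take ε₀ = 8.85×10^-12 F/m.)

C = ε₀A/d = (8.85×10^-12)(4.96×10^-3)/(3.28×10^-4) = 1.338×10^-10 F. dV/dt = V₀ω·−sin(ωt); at ωt = 3.5427 rad this factor is 0.3904.
I_d = C dV/dt = (1.338×10^-10)(28.7)(1.47×10^5)(0.3904) = 2.20×10^-4 A.

2.20×10^-4 A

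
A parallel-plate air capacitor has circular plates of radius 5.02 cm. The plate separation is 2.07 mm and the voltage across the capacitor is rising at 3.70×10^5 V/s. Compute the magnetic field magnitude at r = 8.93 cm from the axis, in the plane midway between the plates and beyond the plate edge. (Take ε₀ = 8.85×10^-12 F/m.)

2.80×10^-11 T

With E = V/d, dE/dt = 1.787×10^8 V/(m·s) and πR² = 7.917×10^-3 m², giving I_d = ε₀ πR² dE/dt = 1.252×10^-5 A.
With r > R the enclosed displacement current is the full I_d; B = μ₀ I_d / (2πr) = 2.80×10^-11 T.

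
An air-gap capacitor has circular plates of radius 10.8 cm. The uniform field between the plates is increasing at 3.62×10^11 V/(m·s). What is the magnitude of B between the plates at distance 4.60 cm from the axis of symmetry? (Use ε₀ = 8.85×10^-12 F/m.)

Through the whole plate area (πR² = 0.03664 m²), I_d = ε₀ πR² dE/dt = 0.1174 A.
∮B·dl = μ₀ I_d,enc with I_d,enc = I_d r²/R² = 0.02130 A; so B = μ₀ I_d,enc/(2πr) = 9.26×10^-8 T.

9.26×10^-8 T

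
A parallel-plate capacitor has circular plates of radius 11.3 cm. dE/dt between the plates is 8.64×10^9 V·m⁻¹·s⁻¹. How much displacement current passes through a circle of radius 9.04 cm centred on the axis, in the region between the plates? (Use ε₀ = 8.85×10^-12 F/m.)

1.96×10^-3 A

Total displacement current: I_d = ε₀(πR²)(dE/dt) = (8.85×10^-12)(0.04011)(8.64×10^9) = 3.067×10^-3 A.
The field is uniform, so I_d,enc = I_d (r/R)² = (3.067×10^-3)(9.04/11.3)² = 1.96×10^-3 A.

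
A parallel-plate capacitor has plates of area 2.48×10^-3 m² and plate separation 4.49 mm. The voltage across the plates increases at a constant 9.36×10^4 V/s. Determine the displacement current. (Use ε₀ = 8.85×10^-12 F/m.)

C = ε₀A/d = (8.85×10^-12)(2.48×10^-3)/(4.49×10^-3) = 4.888×10^-12 F.
I_d = C dV/dt = (4.888×10^-12)(9.36×10^4) = 4.58×10^-7 A.

4.58×10^-7 A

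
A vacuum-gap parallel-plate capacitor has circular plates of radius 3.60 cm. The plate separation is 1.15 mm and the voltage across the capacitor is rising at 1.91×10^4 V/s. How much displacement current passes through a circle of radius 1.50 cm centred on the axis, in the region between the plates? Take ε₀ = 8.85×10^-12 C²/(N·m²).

1.04×10^-7 A

dE/dt = (dV/dt)/d = 1.661×10^7 V/(m·s); I_d = ε₀(πR²)(dE/dt) = (8.85×10^-12)(4.072×10^-3)(1.661×10^7) = 5.986×10^-7 A.
Through an area πr² the displacement current is I_d·(πr²/πR²) = I_d (r/R)² = 1.04×10^-7 A.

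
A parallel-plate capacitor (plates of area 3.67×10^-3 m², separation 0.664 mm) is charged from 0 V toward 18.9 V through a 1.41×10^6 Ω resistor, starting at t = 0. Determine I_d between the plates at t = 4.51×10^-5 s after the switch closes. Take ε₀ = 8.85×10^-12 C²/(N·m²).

C = ε₀A/d = (8.85×10^-12)(3.67×10^-3)/(6.64×10^-4) = 4.891×10^-11 F and τ = RC = 6.896×10^-5 s. I_d in the gap equals the RC charging current.
I_d(t) = (V₀/R) e^(−t/τ) = 1.340×10^-5 · e^(−0.6540) = 6.97×10^-6 A.

6.97×10^-6 A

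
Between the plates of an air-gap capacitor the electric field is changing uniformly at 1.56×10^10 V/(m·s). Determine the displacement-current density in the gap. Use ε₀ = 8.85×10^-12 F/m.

0.138 A/m²

J_d = ε₀ dE/dt = (8.85×10^-12)(1.56×10^10) = 0.138 A/m².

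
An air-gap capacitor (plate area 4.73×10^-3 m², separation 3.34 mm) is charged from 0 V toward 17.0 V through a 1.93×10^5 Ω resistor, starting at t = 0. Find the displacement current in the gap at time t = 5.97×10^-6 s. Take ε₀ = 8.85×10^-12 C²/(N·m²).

7.46×10^-6 A

C = ε₀A/d = (8.85×10^-12)(4.73×10^-3)/(3.34×10^-3) = 1.253×10^-11 F and τ = RC = 2.418×10^-6 s. I_d in the gap equals the RC charging current.
I_d(t) = (V₀/R) e^(−t/τ) = 8.808×10^-5 · e^(−2.469) = 7.46×10^-6 A.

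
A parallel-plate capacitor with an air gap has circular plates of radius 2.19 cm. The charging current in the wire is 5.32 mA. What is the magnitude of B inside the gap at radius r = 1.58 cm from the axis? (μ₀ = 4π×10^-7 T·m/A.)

Between the plates the displacement current equals the wire current: I_d = 5.32 mA = 5.32×10^-3 A.
For r < R the Ampère–Maxwell law gives B(2πr) = μ₀ I_d (r²/R²), so B = μ₀ I_d r/(2πR²) = (4π×10^-7)(5.32×10^-3)(0.0158)/(2π·0.0219²) = 3.51×10^-8 T.

3.51×10^-8 T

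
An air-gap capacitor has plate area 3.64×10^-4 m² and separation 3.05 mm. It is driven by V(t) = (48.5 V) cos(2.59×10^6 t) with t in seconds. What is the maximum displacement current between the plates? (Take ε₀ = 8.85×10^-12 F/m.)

1.33×10^-4 A

The displacement current equals the conduction current C dV/dt, which peaks at C V₀ ω.
With C = ε₀A/d = (8.85×10^-12)(3.64×10^-4)/(3.05×10^-3) = 1.056×10^-12 F and ω = 2.59×10^6 rad/s, I_d,max = (1.056×10^-12)(48.5)(2.59×10^6) = 1.33×10^-4 A.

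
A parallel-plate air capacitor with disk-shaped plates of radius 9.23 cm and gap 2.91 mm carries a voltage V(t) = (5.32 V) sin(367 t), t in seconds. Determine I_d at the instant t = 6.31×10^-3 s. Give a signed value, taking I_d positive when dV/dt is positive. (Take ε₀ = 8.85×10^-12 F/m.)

dV/dt = (5.32)(367)·cos(2.31577) = -1324 V/s.
I_d = C dV/dt with C = ε₀A/d = (8.85×10^-12)(0.02676)/(2.91×10^-3) = 8.138×10^-11 F, so I_d = (8.138×10^-11)(-1324) = -1.08×10^-7 A.

-1.08×10^-7 A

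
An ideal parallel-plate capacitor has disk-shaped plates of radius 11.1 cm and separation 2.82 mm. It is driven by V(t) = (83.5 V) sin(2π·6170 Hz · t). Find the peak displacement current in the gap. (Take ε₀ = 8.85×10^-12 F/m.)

3.93×10^-4 A

(dE/dt)_max = V₀ω/d = 1.148×10^9 V/(m·s); ω = 2πf = 3.877×10^4 rad/s.
I_d,max = ε₀ A (dE/dt)_max = (8.85×10^-12)(0.03871)(1.148×10^9) = 3.93×10^-4 A.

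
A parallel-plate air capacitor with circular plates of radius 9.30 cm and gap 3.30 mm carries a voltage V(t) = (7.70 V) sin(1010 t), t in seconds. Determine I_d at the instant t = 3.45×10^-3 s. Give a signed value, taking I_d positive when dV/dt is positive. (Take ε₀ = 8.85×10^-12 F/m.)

-5.34×10^-7 A

C = ε₀A/d = (8.85×10^-12)(0.02717)/(3.30×10^-3) = 7.287×10^-11 F. dV/dt = V₀ω·cos(ωt); at ωt = 3.4845 rad this factor is -0.9418.
I_d = C dV/dt = (7.287×10^-11)(7.70)(1010)(-0.9418) = -5.34×10^-7 A.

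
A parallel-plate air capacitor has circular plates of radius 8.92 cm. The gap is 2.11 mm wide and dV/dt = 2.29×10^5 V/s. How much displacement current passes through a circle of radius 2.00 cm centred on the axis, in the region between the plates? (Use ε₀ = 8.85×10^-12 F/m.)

1.21×10^-6 A

With E = V/d, dE/dt = 1.085×10^8 V/(m·s) and πR² = 0.02500 m², giving I_d = ε₀ πR² dE/dt = 2.401×10^-5 A.
Since J_d is uniform, the enclosed fraction is (r/R)² = 0.05027, giving I_d,enc = 1.21×10^-6 A.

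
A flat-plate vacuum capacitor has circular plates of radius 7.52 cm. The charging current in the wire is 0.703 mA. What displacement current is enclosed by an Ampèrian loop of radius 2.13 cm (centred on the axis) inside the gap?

By continuity the displacement current in the gap matches the conduction current: I_d = 7.03×10^-4 A.
Since J_d is uniform, the enclosed fraction is (r/R)² = 0.08023, giving I_d,enc = 5.64×10^-5 A.

5.64×10^-5 A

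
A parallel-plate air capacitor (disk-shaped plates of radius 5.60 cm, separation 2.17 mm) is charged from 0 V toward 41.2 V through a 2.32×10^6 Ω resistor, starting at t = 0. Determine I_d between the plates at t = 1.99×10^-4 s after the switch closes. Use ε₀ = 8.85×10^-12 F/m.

2.10×10^-6 A

With C = ε₀A/d = (8.85×10^-12)(9.852×10^-3)/(2.17×10^-3) = 4.018×10^-11 F, the time constant is τ = RC = 9.322×10^-5 s, so t/τ = 2.135 and e^(−t/τ) = 0.1182.
I_d = I_cond = (V₀/R) e^(−t/τ) = (1.776×10^-5)(0.1182) = 2.10×10^-6 A.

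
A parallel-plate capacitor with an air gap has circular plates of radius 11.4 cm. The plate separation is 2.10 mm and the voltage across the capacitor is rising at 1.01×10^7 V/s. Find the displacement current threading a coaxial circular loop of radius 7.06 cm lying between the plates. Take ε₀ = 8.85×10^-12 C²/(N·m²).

6.67×10^-4 A

dE/dt = (dV/dt)/d = 4.810×10^9 V/(m·s); I_d = ε₀(πR²)(dE/dt) = (8.85×10^-12)(0.04083)(4.810×10^9) = 1.738×10^-3 A.
Since J_d is uniform, the enclosed fraction is (r/R)² = 0.3835, giving I_d,enc = 6.67×10^-4 A.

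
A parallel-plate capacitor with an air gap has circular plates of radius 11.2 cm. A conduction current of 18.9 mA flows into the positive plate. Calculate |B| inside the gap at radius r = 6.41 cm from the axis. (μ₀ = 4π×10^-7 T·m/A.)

1.93×10^-8 T

Between the plates the displacement current equals the wire current: I_d = 18.9 mA = 0.0189 A.
An Ampèrian loop of radius r encloses a fraction (r/R)² of I_d. Then B·2πr = μ₀ I_d (r/R)², giving B = μ₀ I_d r/(2πR²) = 1.93×10^-8 T.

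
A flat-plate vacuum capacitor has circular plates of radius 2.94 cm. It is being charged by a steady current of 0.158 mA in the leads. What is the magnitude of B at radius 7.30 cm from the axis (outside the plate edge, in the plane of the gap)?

4.33×10^-10 T

No conduction current crosses the gap, so I_d there equals the 1.58×10^-4 A in the leads.
With r > R the enclosed displacement current is the full I_d; B = μ₀ I_d / (2πr) = 4.33×10^-10 T.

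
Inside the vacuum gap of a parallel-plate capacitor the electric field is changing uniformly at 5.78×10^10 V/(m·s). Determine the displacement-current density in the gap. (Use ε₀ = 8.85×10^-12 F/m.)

0.512 A/m²

J_d = ε₀ ∂E/∂t, so J_d = 0.512 A/m².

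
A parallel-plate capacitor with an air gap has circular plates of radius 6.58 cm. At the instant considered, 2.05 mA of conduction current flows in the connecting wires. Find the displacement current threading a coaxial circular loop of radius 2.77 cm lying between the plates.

By continuity the displacement current in the gap matches the conduction current: I_d = 2.05×10^-3 A.
Through an area πr² the displacement current is I_d·(πr²/πR²) = I_d (r/R)² = 3.63×10^-4 A.

3.63×10^-4 A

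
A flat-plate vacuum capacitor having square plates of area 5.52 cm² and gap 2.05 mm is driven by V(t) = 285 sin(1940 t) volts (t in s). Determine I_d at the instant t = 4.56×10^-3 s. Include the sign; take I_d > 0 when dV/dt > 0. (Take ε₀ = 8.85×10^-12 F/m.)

dV/dt = (285)(1940)·cos(8.8464) = -4.630×10^5 V/s.
I_d = C dV/dt with C = ε₀A/d = (8.85×10^-12)(5.52×10^-4)/(2.05×10^-3) = 2.383×10^-12 F, so I_d = (2.383×10^-12)(-4.630×10^5) = -1.10×10^-6 A.

-1.10×10^-6 A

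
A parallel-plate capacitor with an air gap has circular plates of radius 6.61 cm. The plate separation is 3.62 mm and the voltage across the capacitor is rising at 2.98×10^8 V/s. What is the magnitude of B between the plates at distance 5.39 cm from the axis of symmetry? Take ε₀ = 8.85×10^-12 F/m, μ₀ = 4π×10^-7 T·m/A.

2.47×10^-8 T

I_d = C dV/dt with C = ε₀πR²/d = 3.357×10^-11 F, so I_d = (3.357×10^-11)(2.98×10^8) = 0.01000 A.
For r < R the Ampère–Maxwell law gives B(2πr) = μ₀ I_d (r²/R²), so B = μ₀ I_d r/(2πR²) = (4π×10^-7)(0.01000)(0.0539)/(2π·0.0661²) = 2.47×10^-8 T.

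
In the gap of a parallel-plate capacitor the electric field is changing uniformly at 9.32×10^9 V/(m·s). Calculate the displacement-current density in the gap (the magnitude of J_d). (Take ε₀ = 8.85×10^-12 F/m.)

0.0825 A/m²

J_d = ε₀ ∂E/∂t, so J_d = 0.0825 A/m².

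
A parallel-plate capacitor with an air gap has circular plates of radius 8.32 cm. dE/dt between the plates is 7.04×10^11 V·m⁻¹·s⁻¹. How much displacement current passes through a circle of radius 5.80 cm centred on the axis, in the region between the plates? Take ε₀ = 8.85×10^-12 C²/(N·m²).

0.0658 A

Total displacement current: I_d = ε₀(πR²)(dE/dt) = (8.85×10^-12)(0.02175)(7.04×10^11) = 0.1355 A.
Through an area πr² the displacement current is I_d·(πr²/πR²) = I_d (r/R)² = 0.0658 A.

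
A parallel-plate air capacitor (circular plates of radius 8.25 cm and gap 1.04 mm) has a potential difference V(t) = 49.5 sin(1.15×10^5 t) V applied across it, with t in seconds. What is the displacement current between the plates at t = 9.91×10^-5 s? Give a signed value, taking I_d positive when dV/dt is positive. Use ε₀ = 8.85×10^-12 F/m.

dV/dt = (49.5)(1.15×10^5)·cos(11.3965) = 2.222×10^6 V/s.
I_d = C dV/dt with C = ε₀A/d = (8.85×10^-12)(0.02138)/(1.04×10^-3) = 1.819×10^-10 F, so I_d = (1.819×10^-10)(2.222×10^6) = 4.04×10^-4 A.

4.04×10^-4 A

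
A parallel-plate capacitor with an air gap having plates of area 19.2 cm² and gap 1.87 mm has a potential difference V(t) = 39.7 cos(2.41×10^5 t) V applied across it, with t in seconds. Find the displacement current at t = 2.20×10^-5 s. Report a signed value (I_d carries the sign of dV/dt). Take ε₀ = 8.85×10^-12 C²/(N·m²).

dE/dt = (V₀ω/d)·−sin(ωt) with ωt = 5.302 rad: (39.7)(2.41×10^5)(0.8312)/(1.87×10^-3) = 4.253×10^9 V/(m·s).
I_d = ε₀ A dE/dt = (8.85×10^-12)(1.92×10^-3)(4.253×10^9) = 7.23×10^-5 A.

7.23×10^-5 A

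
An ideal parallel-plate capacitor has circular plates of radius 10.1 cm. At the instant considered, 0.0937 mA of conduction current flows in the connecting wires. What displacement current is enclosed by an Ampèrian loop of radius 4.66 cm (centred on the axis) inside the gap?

Between the plates the displacement current equals the wire current: I_d = 0.0937 mA = 9.37×10^-5 A.
The field is uniform, so I_d,enc = I_d (r/R)² = (9.37×10^-5)(4.66/10.1)² = 1.99×10^-5 A.

1.99×10^-5 A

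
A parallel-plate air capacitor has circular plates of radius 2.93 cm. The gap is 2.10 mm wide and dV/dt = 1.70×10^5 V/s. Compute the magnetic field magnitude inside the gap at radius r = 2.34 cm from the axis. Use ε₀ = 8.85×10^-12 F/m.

With E = V/d, dE/dt = 8.095×10^7 V/(m·s) and πR² = 2.697×10^-3 m², giving I_d = ε₀ πR² dE/dt = 1.932×10^-6 A.
∮B·dl = μ₀ I_d,enc with I_d,enc = I_d r²/R² = 1.232×10^-6 A; so B = μ₀ I_d,enc/(2πr) = 1.05×10^-11 T.

1.05×10^-11 T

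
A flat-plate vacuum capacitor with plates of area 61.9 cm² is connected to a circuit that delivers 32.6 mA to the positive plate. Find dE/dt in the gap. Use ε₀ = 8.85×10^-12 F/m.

Charge continuity gives I_d = I = 0.0326 A between the plates.
Inverting I_d = ε₀ A dE/dt gives dE/dt = 0.0326 / (8.85×10^-12 · 6.19×10^-3) = 5.95×10^11 V/(m·s).

5.95×10^11 V/(m·s)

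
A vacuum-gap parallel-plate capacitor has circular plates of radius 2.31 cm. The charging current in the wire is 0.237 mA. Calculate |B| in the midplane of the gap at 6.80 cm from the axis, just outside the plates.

6.97×10^-10 T

No conduction current crosses the gap, so I_d there equals the 2.37×10^-4 A in the leads.
Outside the plates the loop encloses all of I_d, so B·2πr = μ₀ I_d and B = 6.97×10^-10 T.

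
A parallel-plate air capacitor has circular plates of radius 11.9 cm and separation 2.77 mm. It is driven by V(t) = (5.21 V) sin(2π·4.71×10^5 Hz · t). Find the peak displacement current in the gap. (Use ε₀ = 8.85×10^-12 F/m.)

(dE/dt)_max = V₀ω/d = 5.565×10^9 V/(m·s); ω = 2πf = 2.959×10^6 rad/s.
I_d,max = ε₀ A (dE/dt)_max = (8.85×10^-12)(0.04449)(5.565×10^9) = 2.19×10^-3 A.

2.19×10^-3 A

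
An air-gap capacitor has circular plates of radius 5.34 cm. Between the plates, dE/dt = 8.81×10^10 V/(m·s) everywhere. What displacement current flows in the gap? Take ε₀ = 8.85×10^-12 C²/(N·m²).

6.98×10^-3 A

The displacement current is ε₀ times dΦ_E/dt = ε₀ A dE/dt = (8.85×10^-12)(8.958×10^-3)(8.81×10^10) = 6.98×10^-3 A.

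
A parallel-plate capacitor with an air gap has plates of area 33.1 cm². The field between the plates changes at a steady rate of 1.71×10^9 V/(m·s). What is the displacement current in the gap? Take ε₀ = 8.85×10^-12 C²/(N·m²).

I_d = ε₀ A (dE/dt) = (8.85×10^-12)(3.31×10^-3 m²)(1.71×10^9) = 5.01×10^-5 A.

5.01×10^-5 A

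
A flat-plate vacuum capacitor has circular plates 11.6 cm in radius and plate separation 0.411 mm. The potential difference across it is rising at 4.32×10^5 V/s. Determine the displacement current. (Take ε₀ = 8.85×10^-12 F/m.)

3.93×10^-4 A

C = ε₀A/d = (8.85×10^-12)(0.04227)/(4.11×10^-4) = 9.102×10^-10 F.
I_d = C dV/dt = (9.102×10^-10)(4.32×10^5) = 3.93×10^-4 A.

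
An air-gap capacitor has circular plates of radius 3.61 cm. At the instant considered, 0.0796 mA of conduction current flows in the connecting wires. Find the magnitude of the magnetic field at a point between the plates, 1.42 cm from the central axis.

Between the plates the displacement current equals the wire current: I_d = 0.0796 mA = 7.96×10^-5 A.
An Ampèrian loop of radius r encloses a fraction (r/R)² of I_d. Then B·2πr = μ₀ I_d (r/R)², giving B = μ₀ I_d r/(2πR²) = 1.73×10^-10 T.

1.73×10^-10 T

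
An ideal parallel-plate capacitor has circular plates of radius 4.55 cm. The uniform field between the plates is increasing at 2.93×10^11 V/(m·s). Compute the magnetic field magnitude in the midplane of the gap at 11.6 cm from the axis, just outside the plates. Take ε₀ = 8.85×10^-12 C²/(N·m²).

Through the whole plate area (πR² = 6.504×10^-3 m²), I_d = ε₀ πR² dE/dt = 0.01687 A.
With r > R the enclosed displacement current is the full I_d; B = μ₀ I_d / (2πr) = 2.91×10^-8 T.

2.91×10^-8 T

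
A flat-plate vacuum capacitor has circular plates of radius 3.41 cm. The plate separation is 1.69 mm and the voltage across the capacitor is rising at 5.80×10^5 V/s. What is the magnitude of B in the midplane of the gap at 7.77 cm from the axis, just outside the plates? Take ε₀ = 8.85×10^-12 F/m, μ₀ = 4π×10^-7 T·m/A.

I_d = C dV/dt with C = ε₀πR²/d = 1.913×10^-11 F, so I_d = (1.913×10^-11)(5.80×10^5) = 1.110×10^-5 A.
For r ≥ R the full I_d is enclosed: B = μ₀ I_d/(2πr) = (4π×10^-7)(1.110×10^-5)/(2π·0.0777) = 2.86×10^-11 T.

2.86×10^-11 T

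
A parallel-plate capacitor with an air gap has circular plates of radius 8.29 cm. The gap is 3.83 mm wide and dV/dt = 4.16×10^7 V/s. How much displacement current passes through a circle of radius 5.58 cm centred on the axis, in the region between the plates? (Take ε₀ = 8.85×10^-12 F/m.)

9.40×10^-4 A

dE/dt = (dV/dt)/d = 1.086×10^10 V/(m·s); I_d = ε₀(πR²)(dE/dt) = (8.85×10^-12)(0.02159)(1.086×10^10) = 2.075×10^-3 A.
Since J_d is uniform, the enclosed fraction is (r/R)² = 0.4531, giving I_d,enc = 9.40×10^-4 A.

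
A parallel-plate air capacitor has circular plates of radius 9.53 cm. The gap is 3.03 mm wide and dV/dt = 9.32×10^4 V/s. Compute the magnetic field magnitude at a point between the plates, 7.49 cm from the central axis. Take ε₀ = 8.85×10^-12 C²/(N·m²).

1.28×10^-11 T

I_d = C dV/dt with C = ε₀πR²/d = 8.333×10^-11 F, so I_d = (8.333×10^-11)(9.32×10^4) = 7.766×10^-6 A.
An Ampèrian loop of radius r encloses a fraction (r/R)² of I_d. Then B·2πr = μ₀ I_d (r/R)², giving B = μ₀ I_d r/(2πR²) = 1.28×10^-11 T.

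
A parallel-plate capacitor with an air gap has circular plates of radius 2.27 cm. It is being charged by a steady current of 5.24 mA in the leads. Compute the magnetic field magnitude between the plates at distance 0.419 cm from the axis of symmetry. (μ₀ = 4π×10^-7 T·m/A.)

Between the plates the displacement current equals the wire current: I_d = 5.24 mA = 5.24×10^-3 A.
An Ampèrian loop of radius r encloses a fraction (r/R)² of I_d. Then B·2πr = μ₀ I_d (r/R)², giving B = μ₀ I_d r/(2πR²) = 8.52×10^-9 T.

8.52×10^-9 T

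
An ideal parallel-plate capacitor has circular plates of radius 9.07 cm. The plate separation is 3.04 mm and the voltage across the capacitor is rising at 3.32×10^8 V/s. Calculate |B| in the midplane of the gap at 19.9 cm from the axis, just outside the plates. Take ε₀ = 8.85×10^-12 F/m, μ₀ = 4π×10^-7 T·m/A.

dE/dt = (dV/dt)/d = 1.092×10^11 V/(m·s); I_d = ε₀(πR²)(dE/dt) = (8.85×10^-12)(0.02584)(1.092×10^11) = 0.02497 A.
With r > R the enclosed displacement current is the full I_d; B = μ₀ I_d / (2πr) = 2.51×10^-8 T.

2.51×10^-8 T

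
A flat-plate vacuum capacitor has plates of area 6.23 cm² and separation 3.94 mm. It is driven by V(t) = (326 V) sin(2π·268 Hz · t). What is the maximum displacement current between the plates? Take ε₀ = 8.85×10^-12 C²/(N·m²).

The displacement current equals the conduction current C dV/dt, which peaks at C V₀ ω.
With C = ε₀A/d = (8.85×10^-12)(6.23×10^-4)/(3.94×10^-3) = 1.399×10^-12 F and ω = 2πf = 1684 rad/s, I_d,max = (1.399×10^-12)(326)(1684) = 7.68×10^-7 A.

7.68×10^-7 A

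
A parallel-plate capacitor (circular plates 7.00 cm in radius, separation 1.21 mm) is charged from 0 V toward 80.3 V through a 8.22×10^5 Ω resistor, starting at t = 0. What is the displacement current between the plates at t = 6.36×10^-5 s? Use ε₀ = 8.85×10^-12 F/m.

4.91×10^-5 A

With C = ε₀A/d = (8.85×10^-12)(0.01539)/(1.21×10^-3) = 1.126×10^-10 F, the time constant is τ = RC = 9.256×10^-5 s, so t/τ = 0.6871 and e^(−t/τ) = 0.5030.
I_d = I_cond = (V₀/R) e^(−t/τ) = (9.769×10^-5)(0.5030) = 4.91×10^-5 A.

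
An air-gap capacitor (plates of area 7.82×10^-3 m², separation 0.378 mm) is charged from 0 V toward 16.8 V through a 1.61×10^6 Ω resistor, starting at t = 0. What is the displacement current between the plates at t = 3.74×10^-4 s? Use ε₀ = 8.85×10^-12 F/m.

2.93×10^-6 A

C = ε₀A/d = (8.85×10^-12)(7.82×10^-3)/(3.78×10^-4) = 1.831×10^-10 F and τ = RC = 2.948×10^-4 s. I_d in the gap equals the RC charging current.
I_d(t) = (V₀/R) e^(−t/τ) = 1.043×10^-5 · e^(−1.269) = 2.93×10^-6 A.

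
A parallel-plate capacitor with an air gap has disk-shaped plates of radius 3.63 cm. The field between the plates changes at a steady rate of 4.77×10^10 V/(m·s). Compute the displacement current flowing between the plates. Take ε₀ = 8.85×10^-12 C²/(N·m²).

1.75×10^-3 A

The displacement current is ε₀ times dΦ_E/dt = ε₀ A dE/dt = (8.85×10^-12)(4.140×10^-3)(4.77×10^10) = 1.75×10^-3 A.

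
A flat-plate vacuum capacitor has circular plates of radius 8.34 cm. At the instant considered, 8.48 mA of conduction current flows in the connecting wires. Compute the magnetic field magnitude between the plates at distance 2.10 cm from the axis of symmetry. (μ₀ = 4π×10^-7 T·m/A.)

5.12×10^-9 T

No conduction current crosses the gap, so I_d there equals the 8.48×10^-3 A in the leads.
For r < R the Ampère–Maxwell law gives B(2πr) = μ₀ I_d (r²/R²), so B = μ₀ I_d r/(2πR²) = (4π×10^-7)(8.48×10^-3)(0.0210)/(2π·0.0834²) = 5.12×10^-9 T.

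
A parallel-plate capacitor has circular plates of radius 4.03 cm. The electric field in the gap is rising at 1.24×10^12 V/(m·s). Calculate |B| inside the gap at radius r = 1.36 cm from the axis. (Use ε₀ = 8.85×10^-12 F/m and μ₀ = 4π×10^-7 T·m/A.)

Through the whole plate area (πR² = 5.102×10^-3 m²), I_d = ε₀ πR² dE/dt = 0.05599 A.
An Ampèrian loop of radius r encloses a fraction (r/R)² of I_d. Then B·2πr = μ₀ I_d (r/R)², giving B = μ₀ I_d r/(2πR²) = 9.38×10^-8 T.

9.38×10^-8 T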